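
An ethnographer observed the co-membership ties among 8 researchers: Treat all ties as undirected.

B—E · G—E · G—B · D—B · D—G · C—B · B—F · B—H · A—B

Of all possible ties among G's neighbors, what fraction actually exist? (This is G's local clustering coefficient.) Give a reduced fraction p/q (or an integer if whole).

G's neighbors: B, D, and E (k = 3).
Possible neighbor pairs: C(3,2) = 3. Edges among them: B–D, B–E → e = 2.
Clustering(G) = 2/3.

2/3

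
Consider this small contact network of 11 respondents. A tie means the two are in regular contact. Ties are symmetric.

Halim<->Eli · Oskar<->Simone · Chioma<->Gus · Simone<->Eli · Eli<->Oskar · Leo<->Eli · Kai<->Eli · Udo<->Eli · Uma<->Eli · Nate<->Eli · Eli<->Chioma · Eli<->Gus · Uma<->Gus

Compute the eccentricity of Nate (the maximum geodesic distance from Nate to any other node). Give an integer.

2

Distances from Nate: Chioma:2, Eli:1, Gus:2, Halim:2, Kai:2, Leo:2, Oskar:2, Simone:2, Udo:2, Uma:2.
The largest is 2 (to Udo, Leo, Gus, Kai, Uma, Oskar, Simone, Halim, and Chioma), so the eccentricity of Nate is 2.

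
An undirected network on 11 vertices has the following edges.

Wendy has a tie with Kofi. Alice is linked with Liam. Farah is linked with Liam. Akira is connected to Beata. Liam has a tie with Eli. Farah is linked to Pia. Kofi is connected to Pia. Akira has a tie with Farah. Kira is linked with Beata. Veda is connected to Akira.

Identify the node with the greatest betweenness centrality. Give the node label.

Unnormalized betweenness of each node: Akira:23, Alice:0, Beata:9, Eli:0, Farah:33, Kira:0, Kofi:9, Liam:17, Pia:16, Veda:0, Wendy:0.
Farah has the largest value, 33, making it the main broker — the node through which the most shortest paths run.

Farah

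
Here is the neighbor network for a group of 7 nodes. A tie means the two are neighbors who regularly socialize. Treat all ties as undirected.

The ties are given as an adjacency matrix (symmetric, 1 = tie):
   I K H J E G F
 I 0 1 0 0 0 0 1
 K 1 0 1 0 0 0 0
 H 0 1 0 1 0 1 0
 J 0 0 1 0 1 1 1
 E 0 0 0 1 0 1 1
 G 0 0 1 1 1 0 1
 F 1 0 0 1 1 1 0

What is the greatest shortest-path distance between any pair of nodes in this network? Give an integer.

Eccentricity of each node (its greatest distance to any other): E:3, F:2, G:2, H:2, I:2, J:2, K:3.
The maximum eccentricity is 3, realized for instance by the pair K–E via K – H – J – E. So the diameter is 3.

3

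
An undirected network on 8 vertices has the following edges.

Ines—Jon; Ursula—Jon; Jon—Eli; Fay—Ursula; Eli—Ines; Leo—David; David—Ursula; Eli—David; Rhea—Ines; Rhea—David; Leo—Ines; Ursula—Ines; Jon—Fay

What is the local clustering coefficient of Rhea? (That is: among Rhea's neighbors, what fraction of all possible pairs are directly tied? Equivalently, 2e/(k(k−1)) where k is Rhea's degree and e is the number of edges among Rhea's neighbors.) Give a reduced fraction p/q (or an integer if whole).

0

Rhea's neighbors: David and Ines (k = 2).
Possible neighbor pairs: C(2,2) = 1. Edges among them: none → e = 0.
Clustering(Rhea) = 0/1.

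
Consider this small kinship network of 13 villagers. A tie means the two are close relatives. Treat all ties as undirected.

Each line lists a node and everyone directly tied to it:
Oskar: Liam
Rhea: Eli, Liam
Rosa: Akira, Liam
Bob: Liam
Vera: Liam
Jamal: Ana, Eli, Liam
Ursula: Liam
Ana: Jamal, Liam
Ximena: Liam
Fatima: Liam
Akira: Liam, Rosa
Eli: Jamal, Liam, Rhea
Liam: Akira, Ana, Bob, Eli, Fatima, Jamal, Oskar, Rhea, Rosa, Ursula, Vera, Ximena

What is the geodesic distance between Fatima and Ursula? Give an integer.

One shortest route is Fatima – Liam – Ursula, which uses 2 edges, and Fatima and Ursula are not directly tied, so nothing shorter exists. So d(Fatima,Ursula) = 2.

2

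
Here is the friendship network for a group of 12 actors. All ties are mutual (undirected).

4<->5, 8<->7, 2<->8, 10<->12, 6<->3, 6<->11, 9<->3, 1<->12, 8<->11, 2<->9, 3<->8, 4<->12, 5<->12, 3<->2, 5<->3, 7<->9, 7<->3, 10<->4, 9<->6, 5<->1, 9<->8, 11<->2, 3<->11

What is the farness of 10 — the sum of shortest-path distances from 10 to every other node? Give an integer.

33

Distances from 10: 1:2, 2:4, 3:3, 4:1, 5:2, 6:4, 7:4, 8:4, 9:4, 11:4, 12:1.
Sum = 2 + 4 + 3 + 1 + 2 + 4 + 4 + 4 + 4 + 4 + 1 = 33.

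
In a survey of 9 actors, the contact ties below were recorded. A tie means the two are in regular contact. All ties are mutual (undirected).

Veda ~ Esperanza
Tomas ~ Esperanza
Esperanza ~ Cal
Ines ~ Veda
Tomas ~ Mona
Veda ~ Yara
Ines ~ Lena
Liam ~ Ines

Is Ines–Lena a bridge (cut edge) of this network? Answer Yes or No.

Without the Ines–Lena edge there is no alternate route between Ines and Lena, so the network disconnects. It is a bridge.

Yes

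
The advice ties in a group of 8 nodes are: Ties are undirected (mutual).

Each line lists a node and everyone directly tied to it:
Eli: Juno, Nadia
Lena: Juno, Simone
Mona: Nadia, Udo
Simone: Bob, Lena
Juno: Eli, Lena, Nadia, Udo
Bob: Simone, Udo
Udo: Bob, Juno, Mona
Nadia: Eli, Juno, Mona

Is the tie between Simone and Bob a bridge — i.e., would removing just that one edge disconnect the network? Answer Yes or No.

No

Even without that edge, Simone still reaches Bob via Simone – Lena – Juno – Udo – Bob, so the network stays connected. Not a bridge.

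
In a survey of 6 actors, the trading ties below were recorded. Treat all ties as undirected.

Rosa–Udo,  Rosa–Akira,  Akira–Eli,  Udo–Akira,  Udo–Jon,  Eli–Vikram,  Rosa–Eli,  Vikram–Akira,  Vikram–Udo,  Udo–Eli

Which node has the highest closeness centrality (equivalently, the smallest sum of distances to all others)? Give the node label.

Farness (sum of distances to all others) for each node — Akira:6, Eli:6, Jon:9, Rosa:7, Udo:5, Vikram:7.
The smallest farness is 5, for Udo, so Udo has the highest closeness.

Udo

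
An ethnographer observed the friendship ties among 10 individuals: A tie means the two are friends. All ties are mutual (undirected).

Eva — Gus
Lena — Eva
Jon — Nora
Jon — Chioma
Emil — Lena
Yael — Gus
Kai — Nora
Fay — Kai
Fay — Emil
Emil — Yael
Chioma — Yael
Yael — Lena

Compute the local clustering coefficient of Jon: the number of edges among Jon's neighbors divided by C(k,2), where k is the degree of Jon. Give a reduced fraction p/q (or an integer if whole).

Jon's neighbors: Chioma and Nora (k = 2).
Possible neighbor pairs: C(2,2) = 1. Edges among them: none → e = 0.
Clustering(Jon) = 0/1.

0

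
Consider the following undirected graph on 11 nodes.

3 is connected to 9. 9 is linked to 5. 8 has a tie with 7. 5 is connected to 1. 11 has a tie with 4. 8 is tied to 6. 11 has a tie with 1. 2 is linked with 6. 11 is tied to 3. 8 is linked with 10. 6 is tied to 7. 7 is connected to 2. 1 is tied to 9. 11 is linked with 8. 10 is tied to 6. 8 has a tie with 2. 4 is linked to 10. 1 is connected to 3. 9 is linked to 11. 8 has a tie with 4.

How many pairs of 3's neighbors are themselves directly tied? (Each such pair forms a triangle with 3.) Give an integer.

3's neighbors: 1, 9, and 11.
Neighbor pairs that are themselves tied: 3–1–9; 3–1–11; 3–9–11. Each forms one triangle with 3, for 3 in total.

3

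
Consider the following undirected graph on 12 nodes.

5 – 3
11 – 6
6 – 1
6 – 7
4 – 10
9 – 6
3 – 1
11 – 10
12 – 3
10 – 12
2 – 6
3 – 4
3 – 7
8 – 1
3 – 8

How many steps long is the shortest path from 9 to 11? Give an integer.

2

One shortest route is 9 – 6 – 11, which uses 2 edges, and 9 and 11 are not directly tied, so nothing shorter exists. So d(9,11) = 2.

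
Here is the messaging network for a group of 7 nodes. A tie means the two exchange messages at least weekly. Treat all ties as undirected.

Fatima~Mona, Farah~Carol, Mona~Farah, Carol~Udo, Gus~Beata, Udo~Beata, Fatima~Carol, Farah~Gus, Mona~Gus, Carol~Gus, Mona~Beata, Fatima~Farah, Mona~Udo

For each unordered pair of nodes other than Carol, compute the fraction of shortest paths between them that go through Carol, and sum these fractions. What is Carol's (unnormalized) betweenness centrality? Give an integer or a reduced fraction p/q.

5/3

Pairs whose geodesics pass through Carol — Farah–Udo: 1/2; Udo–Fatima: 1/2; Udo–Gus: 1/3; Fatima–Gus: 1/3.
All other pairs contribute 0.
Summing the contributions gives betweenness(Carol) = 5/3.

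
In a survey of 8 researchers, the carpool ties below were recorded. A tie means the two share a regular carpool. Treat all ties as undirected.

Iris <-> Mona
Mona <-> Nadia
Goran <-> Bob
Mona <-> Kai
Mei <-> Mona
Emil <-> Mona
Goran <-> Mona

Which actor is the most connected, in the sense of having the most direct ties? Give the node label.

Mona

Degrees — Bob:1, Emil:1, Goran:2, Iris:1, Kai:1, Mei:1, Mona:6, Nadia:1.
The maximum is 6, attained only by Mona.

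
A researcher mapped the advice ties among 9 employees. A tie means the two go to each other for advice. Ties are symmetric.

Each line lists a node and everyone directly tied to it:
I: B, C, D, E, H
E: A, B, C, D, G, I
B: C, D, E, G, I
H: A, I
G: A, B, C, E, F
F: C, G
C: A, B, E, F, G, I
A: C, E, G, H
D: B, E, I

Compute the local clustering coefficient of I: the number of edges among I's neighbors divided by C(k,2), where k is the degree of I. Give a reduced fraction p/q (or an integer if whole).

I's neighbors: B, C, D, E, and H (k = 5).
Possible neighbor pairs: C(5,2) = 10. Edges among them: B–C, B–D, B–E, C–E, D–E → e = 5.
Clustering(I) = 5/10 = 1/2.

1/2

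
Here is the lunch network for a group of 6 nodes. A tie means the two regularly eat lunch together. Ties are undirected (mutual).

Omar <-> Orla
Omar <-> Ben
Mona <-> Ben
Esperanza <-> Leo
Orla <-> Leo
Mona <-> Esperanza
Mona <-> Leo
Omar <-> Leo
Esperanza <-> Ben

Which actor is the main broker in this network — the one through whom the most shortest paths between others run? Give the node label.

Leo

Unnormalized betweenness of each node: Ben:1, Esperanza:1/3, Leo:3, Mona:1/3, Omar:4/3, Orla:0.
Leo has the largest value, 3, making it the main broker — the node through which the most shortest paths run.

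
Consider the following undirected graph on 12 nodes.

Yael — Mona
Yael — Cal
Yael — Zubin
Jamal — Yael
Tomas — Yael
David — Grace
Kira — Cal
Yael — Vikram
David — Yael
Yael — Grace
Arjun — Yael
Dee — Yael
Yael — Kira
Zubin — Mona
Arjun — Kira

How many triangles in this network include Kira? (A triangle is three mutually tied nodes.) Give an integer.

Kira's neighbors: Arjun, Cal, and Yael.
Neighbor pairs that are themselves tied: Kira–Arjun–Yael; Kira–Cal–Yael. Each forms one triangle with Kira, for 2 in total.

2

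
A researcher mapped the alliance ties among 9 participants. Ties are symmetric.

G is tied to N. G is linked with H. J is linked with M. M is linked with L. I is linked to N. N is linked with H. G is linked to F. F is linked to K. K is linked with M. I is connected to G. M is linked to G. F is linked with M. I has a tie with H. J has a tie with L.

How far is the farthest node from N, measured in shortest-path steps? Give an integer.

Distances from N: F:2, G:1, H:1, I:1, J:3, K:3, L:3, M:2.
The largest is 3 (to J, L, and K), so the eccentricity of N is 3.

3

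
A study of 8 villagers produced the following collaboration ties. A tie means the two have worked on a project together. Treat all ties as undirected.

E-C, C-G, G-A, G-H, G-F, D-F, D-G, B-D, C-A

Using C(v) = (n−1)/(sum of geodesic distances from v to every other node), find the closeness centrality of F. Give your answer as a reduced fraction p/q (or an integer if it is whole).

7/13

Distances from F: A:2, B:2, C:2, D:1, E:3, G:1, H:2. Sum = 13.
n = 8, so closeness = 7/13.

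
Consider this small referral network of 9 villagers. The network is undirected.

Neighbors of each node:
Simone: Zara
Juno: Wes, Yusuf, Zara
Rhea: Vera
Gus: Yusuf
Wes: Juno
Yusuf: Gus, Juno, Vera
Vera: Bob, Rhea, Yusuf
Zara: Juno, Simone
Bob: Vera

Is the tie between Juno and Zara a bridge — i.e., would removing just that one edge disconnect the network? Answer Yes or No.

Yes

Without the Juno–Zara edge there is no alternate route between Juno and Zara, so the network disconnects. It is a bridge.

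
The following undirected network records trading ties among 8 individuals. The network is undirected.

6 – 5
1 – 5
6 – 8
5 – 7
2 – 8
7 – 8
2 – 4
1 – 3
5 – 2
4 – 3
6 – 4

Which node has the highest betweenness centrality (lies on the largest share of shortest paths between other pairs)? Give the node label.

Unnormalized betweenness of each node: 1:2, 2:8/3, 3:1, 4:10/3, 5:41/6, 6:8/3, 7:2/3, 8:11/6.
5 has the largest value, 41/6, making it the main broker — the node through which the most shortest paths run.

5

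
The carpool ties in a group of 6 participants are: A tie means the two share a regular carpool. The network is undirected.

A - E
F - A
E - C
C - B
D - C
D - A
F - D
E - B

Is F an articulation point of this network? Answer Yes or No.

Even without F, every remaining node can still reach every other (the residual graph is connected), so F is not a cut vertex.

No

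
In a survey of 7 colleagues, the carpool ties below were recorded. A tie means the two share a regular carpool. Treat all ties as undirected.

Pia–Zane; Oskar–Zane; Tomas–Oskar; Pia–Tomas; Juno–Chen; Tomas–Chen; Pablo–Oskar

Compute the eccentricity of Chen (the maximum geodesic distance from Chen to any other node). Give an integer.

3

Distances from Chen: Juno:1, Oskar:2, Pablo:3, Pia:2, Tomas:1, Zane:3.
The largest is 3 (to Zane and Pablo), so the eccentricity of Chen is 3.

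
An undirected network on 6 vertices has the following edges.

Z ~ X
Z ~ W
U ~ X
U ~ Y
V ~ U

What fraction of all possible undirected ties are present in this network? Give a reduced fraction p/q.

1/3

There are 5 edges and 6 nodes, so the maximum possible is C(6,2) = 15.
Density = 5/15 = 1/3.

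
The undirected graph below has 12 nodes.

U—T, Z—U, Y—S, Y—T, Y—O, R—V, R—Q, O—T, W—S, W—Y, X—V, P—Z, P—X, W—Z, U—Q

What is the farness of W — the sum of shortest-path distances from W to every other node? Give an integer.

Distances from W: O:2, P:2, Q:3, R:4, S:1, T:2, U:2, V:4, X:3, Y:1, Z:1.
Sum = 2 + 2 + 3 + 4 + 1 + 2 + 2 + 4 + 3 + 1 + 1 = 25.

25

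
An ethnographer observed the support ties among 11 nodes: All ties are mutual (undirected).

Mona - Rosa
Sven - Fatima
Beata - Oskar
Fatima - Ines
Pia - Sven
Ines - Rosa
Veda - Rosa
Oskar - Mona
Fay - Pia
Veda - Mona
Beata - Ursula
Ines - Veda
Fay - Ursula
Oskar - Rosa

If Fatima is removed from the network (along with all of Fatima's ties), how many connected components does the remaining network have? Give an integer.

1

Fatima's neighbors (Ines and Sven) remain reachable from one another through other ties, so the rest of the network stays in one piece.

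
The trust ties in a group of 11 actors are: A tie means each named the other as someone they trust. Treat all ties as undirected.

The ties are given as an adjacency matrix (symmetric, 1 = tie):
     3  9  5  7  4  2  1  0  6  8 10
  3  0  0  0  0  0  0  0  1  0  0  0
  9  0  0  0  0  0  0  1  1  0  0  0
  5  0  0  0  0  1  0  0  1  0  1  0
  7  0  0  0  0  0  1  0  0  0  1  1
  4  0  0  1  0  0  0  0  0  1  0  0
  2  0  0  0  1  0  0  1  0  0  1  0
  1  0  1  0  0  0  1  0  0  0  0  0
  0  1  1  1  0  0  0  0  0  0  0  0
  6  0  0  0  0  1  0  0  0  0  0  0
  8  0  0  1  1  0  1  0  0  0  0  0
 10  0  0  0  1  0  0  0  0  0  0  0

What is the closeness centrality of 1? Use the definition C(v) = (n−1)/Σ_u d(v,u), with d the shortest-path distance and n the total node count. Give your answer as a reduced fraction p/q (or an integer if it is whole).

Distances from 1: 0:2, 2:1, 3:3, 4:4, 5:3, 6:5, 7:2, 8:2, 9:1, 10:3. Sum = 26.
n = 11, so closeness = 10/26 = 5/13.

5/13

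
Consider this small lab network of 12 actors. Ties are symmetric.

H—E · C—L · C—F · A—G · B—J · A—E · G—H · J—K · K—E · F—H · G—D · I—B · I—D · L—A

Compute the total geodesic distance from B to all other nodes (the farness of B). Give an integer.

Distances from B: A:4, C:6, D:2, E:3, F:5, G:3, H:4, I:1, J:1, K:2, L:5.
Sum = 4 + 6 + 2 + 3 + 5 + 3 + 4 + 1 + 1 + 2 + 5 = 36.

36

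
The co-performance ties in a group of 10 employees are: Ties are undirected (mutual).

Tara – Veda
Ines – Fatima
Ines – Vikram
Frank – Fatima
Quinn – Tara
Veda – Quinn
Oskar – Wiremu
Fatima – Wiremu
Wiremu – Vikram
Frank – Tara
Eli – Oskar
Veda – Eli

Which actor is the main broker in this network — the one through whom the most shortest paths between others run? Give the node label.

Unnormalized betweenness of each node: Eli:35/6, Fatima:35/3, Frank:55/6, Ines:11/6, Oskar:41/6, Quinn:0, Tara:49/6, Veda:35/6, Vikram:3/2, Wiremu:61/6.
Fatima has the largest value, 35/3, making it the main broker — the node through which the most shortest paths run.

Fatima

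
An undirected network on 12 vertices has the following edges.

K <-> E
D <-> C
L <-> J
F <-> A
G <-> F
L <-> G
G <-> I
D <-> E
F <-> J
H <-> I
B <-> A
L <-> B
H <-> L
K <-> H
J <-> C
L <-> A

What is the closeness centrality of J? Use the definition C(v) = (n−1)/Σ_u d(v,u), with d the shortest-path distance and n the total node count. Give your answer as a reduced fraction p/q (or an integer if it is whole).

1/2

Distances from J: A:2, B:2, C:1, D:2, E:3, F:1, G:2, H:2, I:3, K:3, L:1. Sum = 22.
n = 12, so closeness = 11/22 = 1/2.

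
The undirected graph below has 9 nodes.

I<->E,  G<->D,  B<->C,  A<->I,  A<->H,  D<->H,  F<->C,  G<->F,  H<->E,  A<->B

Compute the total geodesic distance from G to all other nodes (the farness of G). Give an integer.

Distances from G: A:3, B:3, C:2, D:1, E:3, F:1, H:2, I:4.
Sum = 3 + 3 + 2 + 1 + 3 + 1 + 2 + 4 = 19.

19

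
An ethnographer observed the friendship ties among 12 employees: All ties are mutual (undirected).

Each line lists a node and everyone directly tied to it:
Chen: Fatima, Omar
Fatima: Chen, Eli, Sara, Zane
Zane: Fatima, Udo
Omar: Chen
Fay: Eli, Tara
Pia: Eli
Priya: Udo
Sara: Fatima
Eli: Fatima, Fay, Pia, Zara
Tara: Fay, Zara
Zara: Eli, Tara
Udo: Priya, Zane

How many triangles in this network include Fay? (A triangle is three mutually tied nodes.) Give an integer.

0

Fay's neighbors are Eli and Tara, but none of them are tied to each other, so no triangle contains Fay.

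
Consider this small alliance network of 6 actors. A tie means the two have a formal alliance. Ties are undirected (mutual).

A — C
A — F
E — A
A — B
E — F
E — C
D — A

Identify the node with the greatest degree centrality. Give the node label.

A

Degrees — A:5, B:1, C:2, D:1, E:3, F:2.
The maximum is 5, attained only by A.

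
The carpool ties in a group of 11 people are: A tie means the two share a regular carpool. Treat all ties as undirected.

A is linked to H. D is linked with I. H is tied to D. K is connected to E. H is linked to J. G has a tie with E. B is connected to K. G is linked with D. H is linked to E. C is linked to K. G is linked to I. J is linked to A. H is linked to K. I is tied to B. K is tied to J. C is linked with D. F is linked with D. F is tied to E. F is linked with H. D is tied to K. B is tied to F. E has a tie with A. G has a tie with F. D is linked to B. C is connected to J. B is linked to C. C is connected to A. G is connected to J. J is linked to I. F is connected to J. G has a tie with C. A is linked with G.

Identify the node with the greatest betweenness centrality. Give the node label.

G

Unnormalized betweenness of each node: A:59/60, B:77/60, C:5/2, D:46/15, E:23/20, F:43/20, G:227/60, H:33/20, I:2/3, J:209/60, K:137/60.
G has the largest value, 227/60, making it the main broker — the node through which the most shortest paths run.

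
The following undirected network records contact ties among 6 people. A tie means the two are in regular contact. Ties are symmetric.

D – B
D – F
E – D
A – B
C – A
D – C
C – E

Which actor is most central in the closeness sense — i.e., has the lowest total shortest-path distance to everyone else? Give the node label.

D

Farness (sum of distances to all others) for each node — A:9, B:8, C:7, D:6, E:8, F:10.
The smallest farness is 6, for D, so D has the highest closeness.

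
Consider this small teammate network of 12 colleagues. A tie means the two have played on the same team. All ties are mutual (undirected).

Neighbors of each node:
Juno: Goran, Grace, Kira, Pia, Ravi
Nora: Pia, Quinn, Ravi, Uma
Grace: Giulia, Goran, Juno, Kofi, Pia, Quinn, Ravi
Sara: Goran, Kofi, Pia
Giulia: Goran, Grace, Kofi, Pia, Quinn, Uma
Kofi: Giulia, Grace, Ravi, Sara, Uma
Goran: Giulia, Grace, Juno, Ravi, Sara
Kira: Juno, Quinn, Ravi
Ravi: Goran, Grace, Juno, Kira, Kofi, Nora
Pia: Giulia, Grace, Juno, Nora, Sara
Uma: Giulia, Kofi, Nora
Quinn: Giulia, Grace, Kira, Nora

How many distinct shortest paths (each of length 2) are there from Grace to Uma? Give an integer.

The shortest distance is 2. The length-2 paths are: Grace–Giulia–Uma; Grace–Kofi–Uma.
That gives 2 distinct shortest paths.

2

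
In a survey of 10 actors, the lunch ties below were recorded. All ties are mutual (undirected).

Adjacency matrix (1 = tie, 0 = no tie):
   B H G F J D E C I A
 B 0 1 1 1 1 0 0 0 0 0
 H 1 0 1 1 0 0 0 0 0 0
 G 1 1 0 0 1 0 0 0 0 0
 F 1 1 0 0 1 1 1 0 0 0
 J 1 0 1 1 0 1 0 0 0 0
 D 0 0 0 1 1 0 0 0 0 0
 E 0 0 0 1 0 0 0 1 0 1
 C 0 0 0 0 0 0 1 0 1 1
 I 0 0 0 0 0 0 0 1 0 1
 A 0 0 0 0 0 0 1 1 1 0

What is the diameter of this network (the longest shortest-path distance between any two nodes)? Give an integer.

5

Eccentricity of each node (its greatest distance to any other): A:4, B:4, C:4, D:4, E:3, F:3, G:5, H:4, I:5, J:4.
The maximum eccentricity is 5, realized for instance by the pair G–I via G – B – F – E – A – I. So the diameter is 5.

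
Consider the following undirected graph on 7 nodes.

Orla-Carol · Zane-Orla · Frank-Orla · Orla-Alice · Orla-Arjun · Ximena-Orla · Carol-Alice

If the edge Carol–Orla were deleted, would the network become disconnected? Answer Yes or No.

Even without that edge, Carol still reaches Orla via Carol – Alice – Orla, so the network stays connected. Not a bridge.

No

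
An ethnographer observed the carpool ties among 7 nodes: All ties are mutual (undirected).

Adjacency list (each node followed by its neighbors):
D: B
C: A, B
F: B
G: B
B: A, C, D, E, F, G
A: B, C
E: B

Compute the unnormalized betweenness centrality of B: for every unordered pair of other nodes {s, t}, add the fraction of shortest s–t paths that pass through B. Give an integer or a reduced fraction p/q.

14

Pairs whose geodesics pass through B — G–D: 1; G–A: 1; G–C: 1; G–F: 1; G–E: 1; D–A: 1; D–C: 1; D–F: 1; D–E: 1; A–F: 1; A–E: 1; C–F: 1; C–E: 1; F–E: 1.
All other pairs contribute 0.
Summing the contributions gives betweenness(B) = 14.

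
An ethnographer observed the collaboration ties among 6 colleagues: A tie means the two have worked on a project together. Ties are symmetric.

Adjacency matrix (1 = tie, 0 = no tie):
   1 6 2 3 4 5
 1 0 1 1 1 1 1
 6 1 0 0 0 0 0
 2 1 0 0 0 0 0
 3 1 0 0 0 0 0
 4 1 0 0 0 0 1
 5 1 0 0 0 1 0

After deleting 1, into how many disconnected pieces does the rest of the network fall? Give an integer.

4

Without 1, the remaining ties split the others into: {6}; {2}; {3}; {4, 5}.
That's 4 separate components.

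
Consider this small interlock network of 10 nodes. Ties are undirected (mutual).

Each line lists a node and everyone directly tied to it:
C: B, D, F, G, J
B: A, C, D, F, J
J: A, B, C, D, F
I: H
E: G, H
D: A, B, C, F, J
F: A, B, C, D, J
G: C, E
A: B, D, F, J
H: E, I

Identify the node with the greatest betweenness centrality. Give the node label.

C

Unnormalized betweenness of each node: A:0, B:5/4, C:20, D:5/4, E:14, F:5/4, G:18, H:8, I:0, J:5/4.
C has the largest value, 20, making it the main broker — the node through which the most shortest paths run.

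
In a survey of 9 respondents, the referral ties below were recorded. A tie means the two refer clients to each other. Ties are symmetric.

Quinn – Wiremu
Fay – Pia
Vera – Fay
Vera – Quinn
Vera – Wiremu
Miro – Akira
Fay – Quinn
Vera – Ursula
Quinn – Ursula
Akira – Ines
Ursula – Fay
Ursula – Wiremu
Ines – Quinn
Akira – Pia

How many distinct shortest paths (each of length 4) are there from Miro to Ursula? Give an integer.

2

The shortest distance is 4. The length-4 paths are: Miro–Akira–Ines–Quinn–Ursula; Miro–Akira–Pia–Fay–Ursula.
That gives 2 distinct shortest paths.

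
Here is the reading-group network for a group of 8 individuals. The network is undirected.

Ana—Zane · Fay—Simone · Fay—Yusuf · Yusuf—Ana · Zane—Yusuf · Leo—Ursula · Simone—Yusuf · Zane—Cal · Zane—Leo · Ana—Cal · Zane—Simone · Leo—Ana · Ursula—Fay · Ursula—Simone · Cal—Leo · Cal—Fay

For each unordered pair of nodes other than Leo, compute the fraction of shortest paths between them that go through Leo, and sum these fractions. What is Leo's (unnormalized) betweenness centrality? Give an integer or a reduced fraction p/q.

2

Pairs whose geodesics pass through Leo — Zane–Ursula: 1/2; Ursula–Ana: 1; Ursula–Cal: 1/2.
All other pairs contribute 0.
Summing the contributions gives betweenness(Leo) = 2.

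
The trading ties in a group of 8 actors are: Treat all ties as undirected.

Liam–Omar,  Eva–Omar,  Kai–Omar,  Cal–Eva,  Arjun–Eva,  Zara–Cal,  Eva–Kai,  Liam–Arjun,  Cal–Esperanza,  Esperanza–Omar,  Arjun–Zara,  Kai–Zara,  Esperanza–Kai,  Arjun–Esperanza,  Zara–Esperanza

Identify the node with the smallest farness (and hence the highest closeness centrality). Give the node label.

Esperanza

Farness (sum of distances to all others) for each node — Arjun:10, Cal:12, Esperanza:9, Eva:10, Kai:10, Liam:13, Omar:10, Zara:10.
The smallest farness is 9, for Esperanza, so Esperanza has the highest closeness.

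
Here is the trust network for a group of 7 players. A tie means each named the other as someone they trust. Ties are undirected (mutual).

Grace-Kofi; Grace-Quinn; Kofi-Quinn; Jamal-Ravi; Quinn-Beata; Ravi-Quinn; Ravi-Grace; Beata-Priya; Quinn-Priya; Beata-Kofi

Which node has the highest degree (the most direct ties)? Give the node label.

Quinn

Degrees — Beata:3, Grace:3, Jamal:1, Kofi:3, Priya:2, Quinn:5, Ravi:3.
The maximum is 5, attained only by Quinn.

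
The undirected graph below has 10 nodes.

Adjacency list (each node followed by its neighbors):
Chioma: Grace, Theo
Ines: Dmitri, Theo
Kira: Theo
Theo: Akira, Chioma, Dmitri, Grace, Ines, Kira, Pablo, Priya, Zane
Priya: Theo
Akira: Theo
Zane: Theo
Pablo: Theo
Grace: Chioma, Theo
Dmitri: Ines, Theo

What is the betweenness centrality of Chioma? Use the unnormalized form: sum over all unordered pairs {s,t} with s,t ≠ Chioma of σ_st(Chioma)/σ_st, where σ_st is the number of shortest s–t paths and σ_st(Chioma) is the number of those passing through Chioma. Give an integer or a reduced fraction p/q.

0

No shortest path between any pair of other nodes passes through Chioma.
Summing the contributions gives betweenness(Chioma) = 0.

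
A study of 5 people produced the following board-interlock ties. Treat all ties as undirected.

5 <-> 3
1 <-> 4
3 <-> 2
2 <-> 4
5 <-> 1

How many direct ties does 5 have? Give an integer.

2

5 is directly tied to 1 and 3. That is 2 neighbors, so the degree of 5 is 2.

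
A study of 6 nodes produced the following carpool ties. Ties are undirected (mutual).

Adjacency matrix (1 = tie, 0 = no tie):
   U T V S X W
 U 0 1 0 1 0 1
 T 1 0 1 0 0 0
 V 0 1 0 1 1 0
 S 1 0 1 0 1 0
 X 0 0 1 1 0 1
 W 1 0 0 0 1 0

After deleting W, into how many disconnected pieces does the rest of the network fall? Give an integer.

1

W's neighbors (U and X) remain reachable from one another through other ties, so the rest of the network stays in one piece.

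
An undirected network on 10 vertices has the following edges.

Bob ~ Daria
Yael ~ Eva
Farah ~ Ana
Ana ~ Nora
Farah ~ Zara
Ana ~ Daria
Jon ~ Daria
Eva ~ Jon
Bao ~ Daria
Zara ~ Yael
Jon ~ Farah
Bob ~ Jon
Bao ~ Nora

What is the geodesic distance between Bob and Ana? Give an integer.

One shortest route is Bob – Daria – Ana, which uses 2 edges, and Bob and Ana are not directly tied, so nothing shorter exists. So d(Bob,Ana) = 2.

2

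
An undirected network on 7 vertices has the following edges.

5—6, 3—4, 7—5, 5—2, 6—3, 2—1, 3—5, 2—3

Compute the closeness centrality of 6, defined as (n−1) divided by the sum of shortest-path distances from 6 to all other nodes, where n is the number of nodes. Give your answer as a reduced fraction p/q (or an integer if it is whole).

6/11

Distances from 6: 1:3, 2:2, 3:1, 4:2, 5:1, 7:2. Sum = 11.
n = 7, so closeness = 6/11.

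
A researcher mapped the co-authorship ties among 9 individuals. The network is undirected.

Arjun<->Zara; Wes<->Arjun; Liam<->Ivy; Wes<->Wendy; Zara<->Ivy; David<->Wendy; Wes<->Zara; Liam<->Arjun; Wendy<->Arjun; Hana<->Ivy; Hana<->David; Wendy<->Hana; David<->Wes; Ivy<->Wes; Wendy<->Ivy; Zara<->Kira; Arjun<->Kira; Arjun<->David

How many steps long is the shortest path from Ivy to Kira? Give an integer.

One shortest route is Ivy – Zara – Kira, which uses 2 edges, and Ivy and Kira are not directly tied, so nothing shorter exists. So d(Ivy,Kira) = 2.

2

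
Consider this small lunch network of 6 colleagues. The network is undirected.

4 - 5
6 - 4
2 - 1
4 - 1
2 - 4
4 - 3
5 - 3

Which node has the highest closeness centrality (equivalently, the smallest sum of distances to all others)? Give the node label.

Farness (sum of distances to all others) for each node — 1:8, 2:8, 3:8, 4:5, 5:8, 6:9.
The smallest farness is 5, for 4, so 4 has the highest closeness.

4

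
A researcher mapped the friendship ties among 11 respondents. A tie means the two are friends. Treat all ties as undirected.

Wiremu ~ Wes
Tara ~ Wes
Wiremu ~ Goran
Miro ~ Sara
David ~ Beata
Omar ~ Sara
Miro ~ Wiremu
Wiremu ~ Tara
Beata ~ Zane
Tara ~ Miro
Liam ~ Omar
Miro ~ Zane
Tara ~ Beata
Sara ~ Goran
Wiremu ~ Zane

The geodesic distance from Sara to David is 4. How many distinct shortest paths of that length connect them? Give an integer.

The shortest distance is 4. The length-4 paths are: Sara–Miro–Zane–Beata–David; Sara–Miro–Tara–Beata–David.
That gives 2 distinct shortest paths.

2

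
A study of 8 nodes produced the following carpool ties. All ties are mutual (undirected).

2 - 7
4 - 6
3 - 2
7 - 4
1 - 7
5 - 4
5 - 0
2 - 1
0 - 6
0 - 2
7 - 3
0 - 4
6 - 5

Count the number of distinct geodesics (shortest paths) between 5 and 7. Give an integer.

1

The shortest distance is 2, and the only length-2 path is 5–4–7. So there is exactly 1 shortest path.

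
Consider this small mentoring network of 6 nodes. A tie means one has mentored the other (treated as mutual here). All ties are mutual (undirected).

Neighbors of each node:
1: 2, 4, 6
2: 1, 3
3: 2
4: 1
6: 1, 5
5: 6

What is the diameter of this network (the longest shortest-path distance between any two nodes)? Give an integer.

Eccentricity of each node (its greatest distance to any other): 1:2, 2:3, 3:4, 4:3, 5:4, 6:3.
The maximum eccentricity is 4, realized for instance by the pair 5–3 via 5 – 6 – 1 – 2 – 3. So the diameter is 4.

4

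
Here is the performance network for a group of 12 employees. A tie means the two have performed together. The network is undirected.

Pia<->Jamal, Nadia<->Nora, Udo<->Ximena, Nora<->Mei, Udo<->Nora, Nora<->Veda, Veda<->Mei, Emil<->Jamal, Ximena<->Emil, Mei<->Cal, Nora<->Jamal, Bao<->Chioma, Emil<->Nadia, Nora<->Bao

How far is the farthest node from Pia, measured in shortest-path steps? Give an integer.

4

Distances from Pia: Bao:3, Cal:4, Chioma:4, Emil:2, Jamal:1, Mei:3, Nadia:3, Nora:2, Udo:3, Veda:3, Ximena:3.
The largest is 4 (to Chioma and Cal), so the eccentricity of Pia is 4.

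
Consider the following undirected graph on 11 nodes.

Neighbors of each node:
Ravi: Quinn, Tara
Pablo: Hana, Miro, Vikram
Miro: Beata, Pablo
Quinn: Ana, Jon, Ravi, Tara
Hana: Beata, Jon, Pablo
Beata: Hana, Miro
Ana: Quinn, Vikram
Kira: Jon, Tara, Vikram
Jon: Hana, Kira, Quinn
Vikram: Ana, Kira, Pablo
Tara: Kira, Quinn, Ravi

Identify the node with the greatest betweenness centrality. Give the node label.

Jon

Unnormalized betweenness of each node: Ana:35/12, Beata:19/12, Hana:32/3, Jon:34/3, Kira:79/12, Miro:4/3, Pablo:115/12, Quinn:41/4, Ravi:0, Tara:31/12, Vikram:61/6.
Jon has the largest value, 34/3, making it the main broker — the node through which the most shortest paths run.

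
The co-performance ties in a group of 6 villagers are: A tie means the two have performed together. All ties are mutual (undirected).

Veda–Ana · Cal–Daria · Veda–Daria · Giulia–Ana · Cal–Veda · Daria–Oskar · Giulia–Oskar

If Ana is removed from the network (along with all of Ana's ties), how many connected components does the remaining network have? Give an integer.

Ana's neighbors (Giulia and Veda) remain reachable from one another through other ties, so the rest of the network stays in one piece.

1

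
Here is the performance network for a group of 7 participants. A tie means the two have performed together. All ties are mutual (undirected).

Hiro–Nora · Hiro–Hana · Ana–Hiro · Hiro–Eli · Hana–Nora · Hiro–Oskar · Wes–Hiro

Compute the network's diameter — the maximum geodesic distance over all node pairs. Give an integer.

Eccentricity of each node (its greatest distance to any other): Ana:2, Eli:2, Hana:2, Hiro:1, Nora:2, Oskar:2, Wes:2.
The maximum eccentricity is 2, realized for instance by the pair Ana–Wes via Ana – Hiro – Wes. So the diameter is 2.

2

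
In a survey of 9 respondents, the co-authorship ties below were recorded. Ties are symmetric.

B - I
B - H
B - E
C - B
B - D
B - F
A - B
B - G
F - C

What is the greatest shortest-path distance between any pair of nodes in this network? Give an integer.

Eccentricity of each node (its greatest distance to any other): A:2, B:1, C:2, D:2, E:2, F:2, G:2, H:2, I:2.
The maximum eccentricity is 2, realized for instance by the pair C–E via C – B – E. So the diameter is 2.

2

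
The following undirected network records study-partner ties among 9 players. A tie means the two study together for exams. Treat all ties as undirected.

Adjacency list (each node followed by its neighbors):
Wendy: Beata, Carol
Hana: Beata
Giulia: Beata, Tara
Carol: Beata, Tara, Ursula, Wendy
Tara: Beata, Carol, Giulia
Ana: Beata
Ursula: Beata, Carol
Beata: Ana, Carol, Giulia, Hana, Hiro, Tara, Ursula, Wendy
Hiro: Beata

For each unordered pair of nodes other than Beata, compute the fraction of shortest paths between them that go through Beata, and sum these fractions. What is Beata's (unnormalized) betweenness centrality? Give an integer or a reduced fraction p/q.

Pairs whose geodesics pass through Beata — Hiro–Ursula: 1; Hiro–Giulia: 1; Hiro–Hana: 1; Hiro–Wendy: 1; Hiro–Carol: 1; Hiro–Tara: 1; Hiro–Ana: 1; Ursula–Giulia: 1; Ursula–Hana: 1; Ursula–Wendy: 1/2; Ursula–Tara: 1/2; Ursula–Ana: 1; Giulia–Hana: 1; Giulia–Wendy: 1 … (+10 more pairs).
All other pairs contribute 0.
Summing the contributions gives betweenness(Beata) = 22.

22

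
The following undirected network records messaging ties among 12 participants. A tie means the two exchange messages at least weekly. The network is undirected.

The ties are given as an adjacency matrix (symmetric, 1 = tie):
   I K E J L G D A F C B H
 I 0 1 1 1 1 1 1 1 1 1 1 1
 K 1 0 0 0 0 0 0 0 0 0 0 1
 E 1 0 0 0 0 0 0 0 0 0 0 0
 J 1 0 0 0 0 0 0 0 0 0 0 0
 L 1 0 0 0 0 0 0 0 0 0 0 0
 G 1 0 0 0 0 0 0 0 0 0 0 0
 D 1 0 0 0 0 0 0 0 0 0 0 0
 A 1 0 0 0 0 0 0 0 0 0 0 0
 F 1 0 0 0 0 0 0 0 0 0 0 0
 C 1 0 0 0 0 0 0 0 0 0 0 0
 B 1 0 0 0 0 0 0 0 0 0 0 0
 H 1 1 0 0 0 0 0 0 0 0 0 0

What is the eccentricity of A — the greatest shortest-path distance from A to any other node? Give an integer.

Distances from A: B:2, C:2, D:2, E:2, F:2, G:2, H:2, I:1, J:2, K:2, L:2.
The largest is 2 (to K, E, J, L, G, D, F, C, B, and H), so the eccentricity of A is 2.

2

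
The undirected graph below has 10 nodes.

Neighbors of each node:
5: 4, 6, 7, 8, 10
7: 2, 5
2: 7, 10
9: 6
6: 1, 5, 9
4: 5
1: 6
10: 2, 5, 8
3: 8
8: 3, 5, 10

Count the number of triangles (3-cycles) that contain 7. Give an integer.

0

7's neighbors are 2 and 5, but none of them are tied to each other, so no triangle contains 7.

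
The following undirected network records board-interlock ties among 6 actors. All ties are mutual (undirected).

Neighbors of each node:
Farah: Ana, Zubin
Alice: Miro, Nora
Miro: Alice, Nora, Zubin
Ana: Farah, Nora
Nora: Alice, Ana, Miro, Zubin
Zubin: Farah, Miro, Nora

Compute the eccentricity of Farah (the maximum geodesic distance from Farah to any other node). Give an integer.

3

Distances from Farah: Alice:3, Ana:1, Miro:2, Nora:2, Zubin:1.
The largest is 3 (to Alice), so the eccentricity of Farah is 3.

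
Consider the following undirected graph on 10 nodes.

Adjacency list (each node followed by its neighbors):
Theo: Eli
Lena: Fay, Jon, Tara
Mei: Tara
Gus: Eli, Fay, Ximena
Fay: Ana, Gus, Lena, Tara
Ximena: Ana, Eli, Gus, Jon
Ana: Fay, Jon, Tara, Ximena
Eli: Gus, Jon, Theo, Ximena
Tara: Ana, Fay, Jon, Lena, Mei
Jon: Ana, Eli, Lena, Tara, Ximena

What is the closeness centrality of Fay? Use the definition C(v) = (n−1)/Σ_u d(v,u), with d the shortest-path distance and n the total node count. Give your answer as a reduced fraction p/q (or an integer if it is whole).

3/5

Distances from Fay: Ana:1, Eli:2, Gus:1, Jon:2, Lena:1, Mei:2, Tara:1, Theo:3, Ximena:2. Sum = 15.
n = 10, so closeness = 9/15 = 3/5.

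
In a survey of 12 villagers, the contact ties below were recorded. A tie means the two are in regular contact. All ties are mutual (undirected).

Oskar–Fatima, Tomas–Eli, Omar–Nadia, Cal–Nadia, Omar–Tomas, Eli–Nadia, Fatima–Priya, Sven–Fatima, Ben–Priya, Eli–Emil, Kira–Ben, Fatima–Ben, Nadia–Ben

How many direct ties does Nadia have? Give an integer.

4

Nadia is directly tied to Ben, Cal, Eli, and Omar. That is 4 neighbors, so the degree of Nadia is 4.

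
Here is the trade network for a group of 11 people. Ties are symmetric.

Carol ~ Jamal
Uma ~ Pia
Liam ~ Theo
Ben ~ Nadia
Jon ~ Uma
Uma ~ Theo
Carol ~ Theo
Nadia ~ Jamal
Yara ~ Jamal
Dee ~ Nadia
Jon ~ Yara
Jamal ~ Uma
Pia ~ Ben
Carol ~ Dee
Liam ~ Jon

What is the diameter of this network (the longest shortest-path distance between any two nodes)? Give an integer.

4

Eccentricity of each node (its greatest distance to any other): Ben:4, Carol:3, Dee:4, Jamal:3, Jon:4, Liam:4, Nadia:4, Pia:3, Theo:3, Uma:3, Yara:3.
The maximum eccentricity is 4, realized for instance by the pair Jon–Dee via Jon – Yara – Jamal – Carol – Dee. So the diameter is 4.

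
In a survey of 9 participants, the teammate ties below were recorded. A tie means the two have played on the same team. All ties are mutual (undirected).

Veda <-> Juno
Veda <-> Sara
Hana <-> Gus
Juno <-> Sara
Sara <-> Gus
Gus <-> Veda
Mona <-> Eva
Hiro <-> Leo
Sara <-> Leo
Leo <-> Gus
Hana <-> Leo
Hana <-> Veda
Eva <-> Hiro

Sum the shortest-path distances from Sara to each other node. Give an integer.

15

Distances from Sara: Eva:3, Gus:1, Hana:2, Hiro:2, Juno:1, Leo:1, Mona:4, Veda:1.
Sum = 3 + 1 + 2 + 2 + 1 + 1 + 4 + 1 = 15.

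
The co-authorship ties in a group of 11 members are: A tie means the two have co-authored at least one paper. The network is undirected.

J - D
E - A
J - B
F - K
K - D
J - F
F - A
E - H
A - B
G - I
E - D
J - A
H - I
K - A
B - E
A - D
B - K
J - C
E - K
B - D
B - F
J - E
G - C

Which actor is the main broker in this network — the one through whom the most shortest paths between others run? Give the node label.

Unnormalized betweenness of each node: A:91/60, B:91/60, C:211/30, D:17/30, E:188/15, F:17/30, G:11/5, H:209/30, I:13/6, J:779/60, K:19/20.
J has the largest value, 779/60, making it the main broker — the node through which the most shortest paths run.

J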